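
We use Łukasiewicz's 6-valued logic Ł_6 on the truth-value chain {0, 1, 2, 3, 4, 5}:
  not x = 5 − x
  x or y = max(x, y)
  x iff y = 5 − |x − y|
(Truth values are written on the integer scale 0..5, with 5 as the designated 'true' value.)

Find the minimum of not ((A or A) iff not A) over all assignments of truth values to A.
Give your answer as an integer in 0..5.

1

Take A = 2:
A or A = 2 or 2 = 2
not A = not 2 = 3
(A or A) iff not A = 2 iff 3 = 4
not ((A or A) iff not A) = not 4 = 1
No assignment yields a value below 1, so this is the minimum.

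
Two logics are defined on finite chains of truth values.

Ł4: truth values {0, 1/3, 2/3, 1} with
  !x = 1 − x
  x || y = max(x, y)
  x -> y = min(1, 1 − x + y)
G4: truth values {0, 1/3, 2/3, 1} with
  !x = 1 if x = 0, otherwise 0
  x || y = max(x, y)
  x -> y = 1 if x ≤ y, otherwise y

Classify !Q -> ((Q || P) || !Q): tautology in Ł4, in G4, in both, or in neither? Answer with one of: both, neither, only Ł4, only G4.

In Ł4: every assignment gives 1 — tautology.
In G4: every assignment gives 1 — tautology.

both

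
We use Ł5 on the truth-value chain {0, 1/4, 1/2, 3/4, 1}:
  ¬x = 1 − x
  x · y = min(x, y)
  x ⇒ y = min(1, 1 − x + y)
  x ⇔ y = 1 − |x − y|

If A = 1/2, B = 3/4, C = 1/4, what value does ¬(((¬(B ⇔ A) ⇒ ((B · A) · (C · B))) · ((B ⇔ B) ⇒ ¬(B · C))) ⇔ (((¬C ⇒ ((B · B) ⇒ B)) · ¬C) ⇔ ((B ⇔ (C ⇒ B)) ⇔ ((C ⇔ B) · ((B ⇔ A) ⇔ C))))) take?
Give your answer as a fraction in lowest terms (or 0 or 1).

1/4

B ⇔ A = 3/4 ⇔ 1/2 = 3/4
¬(B ⇔ A) = ¬3/4 = 1/4
B · A = 3/4 · 1/2 = 1/2
C · B = 1/4 · 3/4 = 1/4
(B · A) · (C · B) = 1/2 · 1/4 = 1/4
¬(B ⇔ A) ⇒ ((B · A) · (C · B)) = 1/4 ⇒ 1/4 = 1
B ⇔ B = 3/4 ⇔ 3/4 = 1
B · C = 3/4 · 1/4 = 1/4
¬(B · C) = ¬1/4 = 3/4
(B ⇔ B) ⇒ ¬(B · C) = 1 ⇒ 3/4 = 3/4
(¬(B ⇔ A) ⇒ ((B · A) · (C · B))) · ((B ⇔ B) ⇒ ¬(B · C)) = 1 · 3/4 = 3/4
¬C = ¬1/4 = 3/4
B · B = 3/4 · 3/4 = 3/4
(B · B) ⇒ B = 3/4 ⇒ 3/4 = 1
¬C ⇒ ((B · B) ⇒ B) = 3/4 ⇒ 1 = 1
¬C = ¬1/4 = 3/4
(¬C ⇒ ((B · B) ⇒ B)) · ¬C = 1 · 3/4 = 3/4
C ⇒ B = 1/4 ⇒ 3/4 = 1
B ⇔ (C ⇒ B) = 3/4 ⇔ 1 = 3/4
C ⇔ B = 1/4 ⇔ 3/4 = 1/2
B ⇔ A = 3/4 ⇔ 1/2 = 3/4
(B ⇔ A) ⇔ C = 3/4 ⇔ 1/4 = 1/2
(C ⇔ B) · ((B ⇔ A) ⇔ C) = 1/2 · 1/2 = 1/2
(B ⇔ (C ⇒ B)) ⇔ ((C ⇔ B) · ((B ⇔ A) ⇔ C)) = 3/4 ⇔ 1/2 = 3/4
((¬C ⇒ ((B · B) ⇒ B)) · ¬C) ⇔ ((B ⇔ (C ⇒ B)) ⇔ ((C ⇔ B) · ((B ⇔ A) ⇔ C))) = 3/4 ⇔ 3/4 = 1
((¬(B ⇔ A) ⇒ ((B · A) · (C · B))) · ((B ⇔ B) ⇒ ¬(B · C))) ⇔ (((¬C ⇒ ((B · B) ⇒ B)) · ¬C) ⇔ ((B ⇔ (C ⇒ B)) ⇔ ((C ⇔ B) · ((B ⇔ A) ⇔ C)))) = 3/4 ⇔ 1 = 3/4
¬(((¬(B ⇔ A) ⇒ ((B · A) · (C · B))) · ((B ⇔ B) ⇒ ¬(B · C))) ⇔ (((¬C ⇒ ((B · B) ⇒ B)) · ¬C) ⇔ ((B ⇔ (C ⇒ B)) ⇔ ((C ⇔ B) · ((B ⇔ A) ⇔ C))))) = ¬3/4 = 1/4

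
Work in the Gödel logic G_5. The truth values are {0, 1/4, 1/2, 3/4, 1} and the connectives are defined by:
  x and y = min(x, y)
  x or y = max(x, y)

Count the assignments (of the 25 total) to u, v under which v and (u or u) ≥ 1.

value 1: 1 assignment (counts)
value 3/4: 3 assignments
value 1/2: 5 assignments
value 1/4: 7 assignments
value 0: 9 assignments
So 1 of the 25 assignments meets the threshold.

1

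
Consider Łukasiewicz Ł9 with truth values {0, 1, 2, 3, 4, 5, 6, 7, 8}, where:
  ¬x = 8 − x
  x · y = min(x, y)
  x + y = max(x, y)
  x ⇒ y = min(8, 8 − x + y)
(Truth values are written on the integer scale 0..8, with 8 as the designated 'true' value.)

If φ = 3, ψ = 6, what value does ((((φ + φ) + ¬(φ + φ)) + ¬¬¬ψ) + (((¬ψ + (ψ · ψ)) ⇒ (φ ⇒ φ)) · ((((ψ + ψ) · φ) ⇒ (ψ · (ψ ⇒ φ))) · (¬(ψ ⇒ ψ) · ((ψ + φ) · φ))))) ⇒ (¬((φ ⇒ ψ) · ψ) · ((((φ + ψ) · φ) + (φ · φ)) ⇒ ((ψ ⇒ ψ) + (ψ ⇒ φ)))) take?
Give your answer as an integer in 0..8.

5

φ + φ = 3 + 3 = 3
φ + φ = 3 + 3 = 3
¬(φ + φ) = ¬3 = 5
(φ + φ) + ¬(φ + φ) = 3 + 5 = 5
¬ψ = ¬6 = 2
¬¬ψ = ¬2 = 6
¬¬¬ψ = ¬6 = 2
((φ + φ) + ¬(φ + φ)) + ¬¬¬ψ = 5 + 2 = 5
¬ψ = ¬6 = 2
ψ · ψ = 6 · 6 = 6
¬ψ + (ψ · ψ) = 2 + 6 = 6
φ ⇒ φ = 3 ⇒ 3 = 8
(¬ψ + (ψ · ψ)) ⇒ (φ ⇒ φ) = 6 ⇒ 8 = 8
ψ + ψ = 6 + 6 = 6
(ψ + ψ) · φ = 6 · 3 = 3
ψ ⇒ φ = 6 ⇒ 3 = 5
ψ · (ψ ⇒ φ) = 6 · 5 = 5
((ψ + ψ) · φ) ⇒ (ψ · (ψ ⇒ φ)) = 3 ⇒ 5 = 8
ψ ⇒ ψ = 6 ⇒ 6 = 8
¬(ψ ⇒ ψ) = ¬8 = 0
ψ + φ = 6 + 3 = 6
(ψ + φ) · φ = 6 · 3 = 3
¬(ψ ⇒ ψ) · ((ψ + φ) · φ) = 0 · 3 = 0
(((ψ + ψ) · φ) ⇒ (ψ · (ψ ⇒ φ))) · (¬(ψ ⇒ ψ) · ((ψ + φ) · φ)) = 8 · 0 = 0
((¬ψ + (ψ · ψ)) ⇒ (φ ⇒ φ)) · ((((ψ + ψ) · φ) ⇒ (ψ · (ψ ⇒ φ))) · (¬(ψ ⇒ ψ) · ((ψ + φ) · φ))) = 8 · 0 = 0
(((φ + φ) + ¬(φ + φ)) + ¬¬¬ψ) + (((¬ψ + (ψ · ψ)) ⇒ (φ ⇒ φ)) · ((((ψ + ψ) · φ) ⇒ (ψ · (ψ ⇒ φ))) · (¬(ψ ⇒ ψ) · ((ψ + φ) · φ)))) = 5 + 0 = 5
φ ⇒ ψ = 3 ⇒ 6 = 8
(φ ⇒ ψ) · ψ = 8 · 6 = 6
¬((φ ⇒ ψ) · ψ) = ¬6 = 2
φ + ψ = 3 + 6 = 6
(φ + ψ) · φ = 6 · 3 = 3
φ · φ = 3 · 3 = 3
((φ + ψ) · φ) + (φ · φ) = 3 + 3 = 3
ψ ⇒ ψ = 6 ⇒ 6 = 8
ψ ⇒ φ = 6 ⇒ 3 = 5
(ψ ⇒ ψ) + (ψ ⇒ φ) = 8 + 5 = 8
(((φ + ψ) · φ) + (φ · φ)) ⇒ ((ψ ⇒ ψ) + (ψ ⇒ φ)) = 3 ⇒ 8 = 8
¬((φ ⇒ ψ) · ψ) · ((((φ + ψ) · φ) + (φ · φ)) ⇒ ((ψ ⇒ ψ) + (ψ ⇒ φ))) = 2 · 8 = 2
((((φ + φ) + ¬(φ + φ)) + ¬¬¬ψ) + (((¬ψ + (ψ · ψ)) ⇒ (φ ⇒ φ)) · ((((ψ + ψ) · φ) ⇒ (ψ · (ψ ⇒ φ))) · (¬(ψ ⇒ ψ) · ((ψ + φ) · φ))))) ⇒ (¬((φ ⇒ ψ) · ψ) · ((((φ + ψ) · φ) + (φ · φ)) ⇒ ((ψ ⇒ ψ) + (ψ ⇒ φ)))) = 5 ⇒ 2 = 5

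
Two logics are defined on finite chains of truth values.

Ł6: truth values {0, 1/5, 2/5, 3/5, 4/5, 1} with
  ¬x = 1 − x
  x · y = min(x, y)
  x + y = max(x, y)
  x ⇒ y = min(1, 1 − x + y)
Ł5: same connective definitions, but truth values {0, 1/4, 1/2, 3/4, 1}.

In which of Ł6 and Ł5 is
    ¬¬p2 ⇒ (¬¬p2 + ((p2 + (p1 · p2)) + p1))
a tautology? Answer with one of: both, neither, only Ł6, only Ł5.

In Ł6: every assignment gives 1 — tautology.
In Ł5: every assignment gives 1 — tautology.

both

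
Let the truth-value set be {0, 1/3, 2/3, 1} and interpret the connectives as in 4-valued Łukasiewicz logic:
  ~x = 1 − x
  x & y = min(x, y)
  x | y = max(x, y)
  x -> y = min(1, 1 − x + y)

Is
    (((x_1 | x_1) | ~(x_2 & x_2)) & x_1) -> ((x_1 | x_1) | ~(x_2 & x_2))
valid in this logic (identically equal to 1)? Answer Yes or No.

Yes

x_1 = 0, x_2 = 0 ↦ 1
x_1 = 0, x_2 = 1/3 ↦ 1
x_1 = 0, x_2 = 2/3 ↦ 1
x_1 = 0, x_2 = 1 ↦ 1
x_1 = 1/3, x_2 = 0 ↦ 1
x_1 = 1/3, x_2 = 1/3 ↦ 1
x_1 = 1/3, x_2 = 2/3 ↦ 1
x_1 = 1/3, x_2 = 1 ↦ 1
x_1 = 2/3, x_2 = 0 ↦ 1
x_1 = 2/3, x_2 = 1/3 ↦ 1
x_1 = 2/3, x_2 = 2/3 ↦ 1
x_1 = 2/3, x_2 = 1 ↦ 1
x_1 = 1, x_2 = 0 ↦ 1
x_1 = 1, x_2 = 1/3 ↦ 1
x_1 = 1, x_2 = 2/3 ↦ 1
x_1 = 1, x_2 = 1 ↦ 1
Every assignment gives a value ≥ 1.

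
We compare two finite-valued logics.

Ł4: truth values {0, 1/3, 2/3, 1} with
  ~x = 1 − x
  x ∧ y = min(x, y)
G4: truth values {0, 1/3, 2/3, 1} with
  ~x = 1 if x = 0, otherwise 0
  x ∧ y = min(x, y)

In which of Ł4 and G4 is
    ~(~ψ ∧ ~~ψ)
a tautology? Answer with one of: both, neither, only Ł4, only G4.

only G4

In Ł4: at ψ = 1/3 the value is 2/3 — not a tautology.
In G4: every assignment gives 1 — tautology.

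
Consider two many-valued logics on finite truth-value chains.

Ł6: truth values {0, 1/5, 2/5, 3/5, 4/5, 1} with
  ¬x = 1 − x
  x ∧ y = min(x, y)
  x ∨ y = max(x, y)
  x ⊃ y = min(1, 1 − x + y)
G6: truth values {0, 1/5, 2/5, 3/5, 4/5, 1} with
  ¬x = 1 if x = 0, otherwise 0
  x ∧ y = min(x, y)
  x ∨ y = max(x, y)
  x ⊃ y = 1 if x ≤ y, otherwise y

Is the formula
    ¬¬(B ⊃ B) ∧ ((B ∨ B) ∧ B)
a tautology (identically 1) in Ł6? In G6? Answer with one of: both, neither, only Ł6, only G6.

In Ł6: at B = 0 the value is 0 — not a tautology.
In G6: at B = 0 the value is 0 — not a tautology.

neither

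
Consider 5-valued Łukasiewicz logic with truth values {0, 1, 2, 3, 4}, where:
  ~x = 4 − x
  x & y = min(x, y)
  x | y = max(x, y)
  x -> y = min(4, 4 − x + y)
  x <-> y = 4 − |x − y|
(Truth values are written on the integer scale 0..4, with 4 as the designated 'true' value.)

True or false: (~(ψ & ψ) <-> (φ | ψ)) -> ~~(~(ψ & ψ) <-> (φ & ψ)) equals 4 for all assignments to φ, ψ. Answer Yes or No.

No

Counterexample: take φ = 0, ψ = 1.
ψ & ψ = 1 & 1 = 1
~(ψ & ψ) = ~1 = 3
φ | ψ = 0 | 1 = 1
~(ψ & ψ) <-> (φ | ψ) = 3 <-> 1 = 2
ψ & ψ = 1 & 1 = 1
~(ψ & ψ) = ~1 = 3
φ & ψ = 0 & 1 = 0
~(ψ & ψ) <-> (φ & ψ) = 3 <-> 0 = 1
~(~(ψ & ψ) <-> (φ & ψ)) = ~1 = 3
~~(~(ψ & ψ) <-> (φ & ψ)) = ~3 = 1
(~(ψ & ψ) <-> (φ | ψ)) -> ~~(~(ψ & ψ) <-> (φ & ψ)) = 2 -> 1 = 3
This gives 3 ≠ 4.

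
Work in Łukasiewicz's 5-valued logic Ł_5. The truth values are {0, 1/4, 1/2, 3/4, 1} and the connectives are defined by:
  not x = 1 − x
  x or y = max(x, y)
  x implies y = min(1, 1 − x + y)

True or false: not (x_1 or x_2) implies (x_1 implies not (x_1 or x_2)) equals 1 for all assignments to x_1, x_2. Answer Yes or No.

At x_1 = 1, x_2 = 1/2, for instance:
x_1 or x_2 = 1 or 1/2 = 1
not (x_1 or x_2) = not 1 = 0
x_1 implies not (x_1 or x_2) = 1 implies 0 = 0
not (x_1 or x_2) implies (x_1 implies not (x_1 or x_2)) = 0 implies 0 = 1
and checking the remaining 24 assignments likewise gives ≥ 1 in every case.

Yes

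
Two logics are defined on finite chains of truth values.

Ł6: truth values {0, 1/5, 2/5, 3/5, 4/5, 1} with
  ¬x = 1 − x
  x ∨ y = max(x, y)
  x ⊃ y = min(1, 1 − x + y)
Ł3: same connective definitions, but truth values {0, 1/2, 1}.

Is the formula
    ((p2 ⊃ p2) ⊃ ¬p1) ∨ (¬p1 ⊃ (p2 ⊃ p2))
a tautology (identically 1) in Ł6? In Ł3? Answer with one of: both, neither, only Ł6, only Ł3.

In Ł6: every assignment gives 1 — tautology.
In Ł3: every assignment gives 1 — tautology.

both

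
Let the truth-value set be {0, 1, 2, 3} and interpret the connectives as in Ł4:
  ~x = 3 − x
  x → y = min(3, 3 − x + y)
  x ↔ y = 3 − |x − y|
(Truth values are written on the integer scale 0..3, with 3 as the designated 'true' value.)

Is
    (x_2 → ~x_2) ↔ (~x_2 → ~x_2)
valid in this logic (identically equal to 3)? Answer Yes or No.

Counterexample: take x_2 = 2.
~x_2 = ~2 = 1
x_2 → ~x_2 = 2 → 1 = 2
~x_2 = ~2 = 1
~x_2 = ~2 = 1
~x_2 → ~x_2 = 1 → 1 = 3
(x_2 → ~x_2) ↔ (~x_2 → ~x_2) = 2 ↔ 3 = 2
This gives 2 ≠ 3.

No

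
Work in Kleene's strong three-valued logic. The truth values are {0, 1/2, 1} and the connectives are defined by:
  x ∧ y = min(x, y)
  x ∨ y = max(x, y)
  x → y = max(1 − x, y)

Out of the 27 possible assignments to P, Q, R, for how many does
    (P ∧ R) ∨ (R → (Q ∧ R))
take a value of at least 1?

14

value 1: 14 assignments (counts)
value 1/2: 12 assignments
value 0: 1 assignment
So 14 of the 27 assignments meet the threshold.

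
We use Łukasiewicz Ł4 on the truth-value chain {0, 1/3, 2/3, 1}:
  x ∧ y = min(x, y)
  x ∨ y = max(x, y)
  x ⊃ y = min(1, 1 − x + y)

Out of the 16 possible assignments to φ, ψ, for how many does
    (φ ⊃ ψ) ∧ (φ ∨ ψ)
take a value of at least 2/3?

φ = 0, ψ = 0 ↦ 0  <
φ = 0, ψ = 1/3 ↦ 1/3  <
φ = 0, ψ = 2/3 ↦ 2/3  ≥
φ = 0, ψ = 1 ↦ 1  ≥
φ = 1/3, ψ = 0 ↦ 1/3  <
φ = 1/3, ψ = 1/3 ↦ 1/3  <
φ = 1/3, ψ = 2/3 ↦ 2/3  ≥
φ = 1/3, ψ = 1 ↦ 1  ≥
φ = 2/3, ψ = 0 ↦ 1/3  <
φ = 2/3, ψ = 1/3 ↦ 2/3  ≥
φ = 2/3, ψ = 2/3 ↦ 2/3  ≥
φ = 2/3, ψ = 1 ↦ 1  ≥
φ = 1, ψ = 0 ↦ 0  <
φ = 1, ψ = 1/3 ↦ 1/3  <
φ = 1, ψ = 2/3 ↦ 2/3  ≥
φ = 1, ψ = 1 ↦ 1  ≥
So 9 of the 16 assignments meet the threshold.

9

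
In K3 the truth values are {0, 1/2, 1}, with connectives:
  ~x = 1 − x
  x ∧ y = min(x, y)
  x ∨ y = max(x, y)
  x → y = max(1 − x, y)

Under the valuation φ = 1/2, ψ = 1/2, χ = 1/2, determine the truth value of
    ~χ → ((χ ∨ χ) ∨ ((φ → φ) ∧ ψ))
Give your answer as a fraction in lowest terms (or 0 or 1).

1/2

~χ = ~1/2 = 1/2
χ ∨ χ = 1/2 ∨ 1/2 = 1/2
φ → φ = 1/2 → 1/2 = 1/2
(φ → φ) ∧ ψ = 1/2 ∧ 1/2 = 1/2
(χ ∨ χ) ∨ ((φ → φ) ∧ ψ) = 1/2 ∨ 1/2 = 1/2
~χ → ((χ ∨ χ) ∨ ((φ → φ) ∧ ψ)) = 1/2 → 1/2 = 1/2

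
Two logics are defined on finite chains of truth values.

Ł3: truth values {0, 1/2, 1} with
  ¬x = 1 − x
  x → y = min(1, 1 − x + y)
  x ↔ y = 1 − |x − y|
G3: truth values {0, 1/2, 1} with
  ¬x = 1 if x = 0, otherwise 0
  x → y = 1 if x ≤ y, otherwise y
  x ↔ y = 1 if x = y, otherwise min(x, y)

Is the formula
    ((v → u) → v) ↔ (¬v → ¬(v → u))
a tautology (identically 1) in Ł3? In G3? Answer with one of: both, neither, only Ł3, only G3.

only Ł3

In Ł3: every assignment gives 1 — tautology.
In G3: at u = 1/2, v = 1/2 the value is 1/2 — not a tautology.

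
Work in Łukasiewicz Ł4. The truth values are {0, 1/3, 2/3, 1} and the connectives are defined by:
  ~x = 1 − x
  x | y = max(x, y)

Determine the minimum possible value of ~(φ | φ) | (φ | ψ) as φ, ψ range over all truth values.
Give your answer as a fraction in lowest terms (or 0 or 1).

Take φ = 1/3, ψ = 0:
φ | φ = 1/3 | 1/3 = 1/3
~(φ | φ) = ~1/3 = 2/3
φ | ψ = 1/3 | 0 = 1/3
~(φ | φ) | (φ | ψ) = 2/3 | 1/3 = 2/3
No assignment yields a value below 2/3, so this is the minimum.

2/3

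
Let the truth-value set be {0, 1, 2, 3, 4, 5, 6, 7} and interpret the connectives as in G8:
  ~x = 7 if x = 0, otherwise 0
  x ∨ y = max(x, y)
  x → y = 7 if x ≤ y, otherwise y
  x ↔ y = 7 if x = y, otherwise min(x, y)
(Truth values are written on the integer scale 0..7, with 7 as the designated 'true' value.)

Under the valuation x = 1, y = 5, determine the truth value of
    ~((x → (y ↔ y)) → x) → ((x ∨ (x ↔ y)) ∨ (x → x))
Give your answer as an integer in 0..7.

y ↔ y = 5 ↔ 5 = 7
x → (y ↔ y) = 1 → 7 = 7
(x → (y ↔ y)) → x = 7 → 1 = 1
~((x → (y ↔ y)) → x) = ~1 = 0
x ↔ y = 1 ↔ 5 = 1
x ∨ (x ↔ y) = 1 ∨ 1 = 1
x → x = 1 → 1 = 7
(x ∨ (x ↔ y)) ∨ (x → x) = 1 ∨ 7 = 7
~((x → (y ↔ y)) → x) → ((x ∨ (x ↔ y)) ∨ (x → x)) = 0 → 7 = 7

7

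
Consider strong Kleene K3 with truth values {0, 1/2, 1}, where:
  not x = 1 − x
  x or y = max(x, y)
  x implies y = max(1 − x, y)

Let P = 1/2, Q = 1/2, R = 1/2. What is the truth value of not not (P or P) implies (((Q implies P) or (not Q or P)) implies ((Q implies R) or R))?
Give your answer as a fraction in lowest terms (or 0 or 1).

1/2

P or P = 1/2 or 1/2 = 1/2
not (P or P) = not 1/2 = 1/2
not not (P or P) = not 1/2 = 1/2
Q implies P = 1/2 implies 1/2 = 1/2
not Q = not 1/2 = 1/2
not Q or P = 1/2 or 1/2 = 1/2
(Q implies P) or (not Q or P) = 1/2 or 1/2 = 1/2
Q implies R = 1/2 implies 1/2 = 1/2
(Q implies R) or R = 1/2 or 1/2 = 1/2
((Q implies P) or (not Q or P)) implies ((Q implies R) or R) = 1/2 implies 1/2 = 1/2
not not (P or P) implies (((Q implies P) or (not Q or P)) implies ((Q implies R) or R)) = 1/2 implies 1/2 = 1/2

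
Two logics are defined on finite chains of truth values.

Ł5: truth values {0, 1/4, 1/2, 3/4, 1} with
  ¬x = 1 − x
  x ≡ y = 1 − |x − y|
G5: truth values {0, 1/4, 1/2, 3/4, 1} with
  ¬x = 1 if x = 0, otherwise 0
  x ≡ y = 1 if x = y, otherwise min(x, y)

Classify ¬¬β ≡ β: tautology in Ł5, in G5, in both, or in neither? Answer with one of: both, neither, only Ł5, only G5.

In Ł5: every assignment gives 1 — tautology.
In G5: at β = 1/4 the value is 1/4 — not a tautology.

only Ł5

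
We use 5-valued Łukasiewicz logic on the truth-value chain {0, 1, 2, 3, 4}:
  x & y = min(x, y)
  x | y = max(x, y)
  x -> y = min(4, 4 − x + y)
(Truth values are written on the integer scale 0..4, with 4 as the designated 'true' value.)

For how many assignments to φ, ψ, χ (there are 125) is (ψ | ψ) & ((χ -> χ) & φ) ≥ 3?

value 4: 5 assignments (counts)
value 3: 15 assignments (counts)
value 2: 25 assignments
value 1: 35 assignments
value 0: 45 assignments
So 20 of the 125 assignments meet the threshold.

20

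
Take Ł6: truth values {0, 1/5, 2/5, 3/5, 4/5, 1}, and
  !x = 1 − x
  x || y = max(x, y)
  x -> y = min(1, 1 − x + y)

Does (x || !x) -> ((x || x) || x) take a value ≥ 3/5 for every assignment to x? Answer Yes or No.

Counterexample: take x = 0.
!x = !0 = 1
x || !x = 0 || 1 = 1
x || x = 0 || 0 = 0
(x || x) || x = 0 || 0 = 0
(x || !x) -> ((x || x) || x) = 1 -> 0 = 0
This gives 0, which is below 3/5.

No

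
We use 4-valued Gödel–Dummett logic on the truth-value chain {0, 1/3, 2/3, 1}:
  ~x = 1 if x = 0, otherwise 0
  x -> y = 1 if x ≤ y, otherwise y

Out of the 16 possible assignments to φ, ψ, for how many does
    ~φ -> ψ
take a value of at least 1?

φ = 0, ψ = 0 ↦ 0  <
φ = 0, ψ = 1/3 ↦ 1/3  <
φ = 0, ψ = 2/3 ↦ 2/3  <
φ = 0, ψ = 1 ↦ 1  ≥
φ = 1/3, ψ = 0 ↦ 1  ≥
φ = 1/3, ψ = 1/3 ↦ 1  ≥
φ = 1/3, ψ = 2/3 ↦ 1  ≥
φ = 1/3, ψ = 1 ↦ 1  ≥
φ = 2/3, ψ = 0 ↦ 1  ≥
φ = 2/3, ψ = 1/3 ↦ 1  ≥
φ = 2/3, ψ = 2/3 ↦ 1  ≥
φ = 2/3, ψ = 1 ↦ 1  ≥
φ = 1, ψ = 0 ↦ 1  ≥
φ = 1, ψ = 1/3 ↦ 1  ≥
φ = 1, ψ = 2/3 ↦ 1  ≥
φ = 1, ψ = 1 ↦ 1  ≥
So 13 of the 16 assignments meet the threshold.

13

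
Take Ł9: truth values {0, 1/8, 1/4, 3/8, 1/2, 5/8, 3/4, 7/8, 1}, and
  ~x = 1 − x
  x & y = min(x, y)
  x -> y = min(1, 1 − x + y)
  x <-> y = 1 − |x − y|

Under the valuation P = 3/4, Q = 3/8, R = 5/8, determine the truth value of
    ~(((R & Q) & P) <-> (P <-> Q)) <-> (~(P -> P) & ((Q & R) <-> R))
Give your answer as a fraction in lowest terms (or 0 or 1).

R & Q = 5/8 & 3/8 = 3/8
(R & Q) & P = 3/8 & 3/4 = 3/8
P <-> Q = 3/4 <-> 3/8 = 5/8
((R & Q) & P) <-> (P <-> Q) = 3/8 <-> 5/8 = 3/4
~(((R & Q) & P) <-> (P <-> Q)) = ~3/4 = 1/4
P -> P = 3/4 -> 3/4 = 1
~(P -> P) = ~1 = 0
Q & R = 3/8 & 5/8 = 3/8
(Q & R) <-> R = 3/8 <-> 5/8 = 3/4
~(P -> P) & ((Q & R) <-> R) = 0 & 3/4 = 0
~(((R & Q) & P) <-> (P <-> Q)) <-> (~(P -> P) & ((Q & R) <-> R)) = 1/4 <-> 0 = 3/4

3/4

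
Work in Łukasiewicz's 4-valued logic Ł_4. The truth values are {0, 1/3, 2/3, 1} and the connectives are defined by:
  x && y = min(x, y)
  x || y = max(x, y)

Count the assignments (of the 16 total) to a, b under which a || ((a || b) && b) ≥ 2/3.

12

a = 0, b = 0 ↦ 0  <
a = 0, b = 1/3 ↦ 1/3  <
a = 0, b = 2/3 ↦ 2/3  ≥
a = 0, b = 1 ↦ 1  ≥
a = 1/3, b = 0 ↦ 1/3  <
a = 1/3, b = 1/3 ↦ 1/3  <
a = 1/3, b = 2/3 ↦ 2/3  ≥
a = 1/3, b = 1 ↦ 1  ≥
a = 2/3, b = 0 ↦ 2/3  ≥
a = 2/3, b = 1/3 ↦ 2/3  ≥
a = 2/3, b = 2/3 ↦ 2/3  ≥
a = 2/3, b = 1 ↦ 1  ≥
a = 1, b = 0 ↦ 1  ≥
a = 1, b = 1/3 ↦ 1  ≥
a = 1, b = 2/3 ↦ 1  ≥
a = 1, b = 1 ↦ 1  ≥
So 12 of the 16 assignments meet the threshold.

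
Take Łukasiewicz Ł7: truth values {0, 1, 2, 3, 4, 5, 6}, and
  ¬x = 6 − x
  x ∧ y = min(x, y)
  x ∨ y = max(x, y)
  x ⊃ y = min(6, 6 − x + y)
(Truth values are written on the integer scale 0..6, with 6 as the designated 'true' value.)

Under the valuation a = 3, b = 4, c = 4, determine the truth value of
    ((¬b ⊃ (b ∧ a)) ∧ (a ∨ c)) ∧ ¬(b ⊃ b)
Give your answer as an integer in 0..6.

¬b = ¬4 = 2
b ∧ a = 4 ∧ 3 = 3
¬b ⊃ (b ∧ a) = 2 ⊃ 3 = 6
a ∨ c = 3 ∨ 4 = 4
(¬b ⊃ (b ∧ a)) ∧ (a ∨ c) = 6 ∧ 4 = 4
b ⊃ b = 4 ⊃ 4 = 6
¬(b ⊃ b) = ¬6 = 0
((¬b ⊃ (b ∧ a)) ∧ (a ∨ c)) ∧ ¬(b ⊃ b) = 4 ∧ 0 = 0

0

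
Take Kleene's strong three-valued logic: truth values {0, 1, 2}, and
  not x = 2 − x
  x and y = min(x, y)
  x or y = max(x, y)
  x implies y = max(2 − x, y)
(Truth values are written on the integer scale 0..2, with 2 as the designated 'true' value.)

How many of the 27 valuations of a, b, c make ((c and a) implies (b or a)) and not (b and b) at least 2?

value 2: 7 assignments (counts)
value 1: 11 assignments
value 0: 9 assignments
So 7 of the 27 assignments meet the threshold.

7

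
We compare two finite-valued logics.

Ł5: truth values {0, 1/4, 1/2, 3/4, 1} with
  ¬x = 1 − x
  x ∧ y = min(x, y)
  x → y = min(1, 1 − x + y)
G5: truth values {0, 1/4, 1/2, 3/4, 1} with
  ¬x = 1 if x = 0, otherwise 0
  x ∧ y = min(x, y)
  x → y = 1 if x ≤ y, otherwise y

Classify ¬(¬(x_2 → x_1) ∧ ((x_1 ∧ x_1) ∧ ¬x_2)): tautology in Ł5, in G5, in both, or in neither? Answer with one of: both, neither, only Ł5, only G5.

only G5

In Ł5: at x_1 = 1/4, x_2 = 1/2 the value is 3/4 — not a tautology.
In G5: every assignment gives 1 — tautology.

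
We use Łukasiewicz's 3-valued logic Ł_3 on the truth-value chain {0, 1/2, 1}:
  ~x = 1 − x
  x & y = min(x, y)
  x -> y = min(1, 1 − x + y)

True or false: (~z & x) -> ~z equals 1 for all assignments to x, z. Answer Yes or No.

Yes

x = 0, z = 0 ↦ 1
x = 0, z = 1/2 ↦ 1
x = 0, z = 1 ↦ 1
x = 1/2, z = 0 ↦ 1
x = 1/2, z = 1/2 ↦ 1
x = 1/2, z = 1 ↦ 1
x = 1, z = 0 ↦ 1
x = 1, z = 1/2 ↦ 1
x = 1, z = 1 ↦ 1
Every assignment gives a value ≥ 1.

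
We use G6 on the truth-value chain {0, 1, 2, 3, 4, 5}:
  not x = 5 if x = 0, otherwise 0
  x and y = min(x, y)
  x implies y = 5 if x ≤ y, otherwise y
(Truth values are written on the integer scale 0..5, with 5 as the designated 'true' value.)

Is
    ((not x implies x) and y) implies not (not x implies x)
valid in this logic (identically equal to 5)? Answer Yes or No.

Counterexample: take x = 1, y = 1.
not x = not 1 = 0
not x implies x = 0 implies 1 = 5
(not x implies x) and y = 5 and 1 = 1
not (not x implies x) = not 5 = 0
((not x implies x) and y) implies not (not x implies x) = 1 implies 0 = 0
This gives 0 ≠ 5.

No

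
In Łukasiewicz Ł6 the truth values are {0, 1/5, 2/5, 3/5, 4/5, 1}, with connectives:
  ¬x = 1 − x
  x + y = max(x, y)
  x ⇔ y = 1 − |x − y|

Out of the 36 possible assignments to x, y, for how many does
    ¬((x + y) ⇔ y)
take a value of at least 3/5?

value 1: 1 assignment (counts)
value 4/5: 2 assignments (counts)
value 3/5: 3 assignments (counts)
value 2/5: 4 assignments
value 1/5: 5 assignments
value 0: 21 assignments
So 6 of the 36 assignments meet the threshold.

6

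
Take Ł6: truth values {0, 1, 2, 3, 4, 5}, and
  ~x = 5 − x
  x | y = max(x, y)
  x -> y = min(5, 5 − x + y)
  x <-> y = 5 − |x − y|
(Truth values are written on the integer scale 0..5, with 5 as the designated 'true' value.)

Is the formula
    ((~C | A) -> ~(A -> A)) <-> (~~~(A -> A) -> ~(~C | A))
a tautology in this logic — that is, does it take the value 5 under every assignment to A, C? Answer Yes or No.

Counterexample: take A = 0, C = 0.
~C = ~0 = 5
~C | A = 5 | 0 = 5
A -> A = 0 -> 0 = 5
~(A -> A) = ~5 = 0
(~C | A) -> ~(A -> A) = 5 -> 0 = 0
A -> A = 0 -> 0 = 5
~(A -> A) = ~5 = 0
~~(A -> A) = ~0 = 5
~~~(A -> A) = ~5 = 0
~C = ~0 = 5
~C | A = 5 | 0 = 5
~(~C | A) = ~5 = 0
~~~(A -> A) -> ~(~C | A) = 0 -> 0 = 5
((~C | A) -> ~(A -> A)) <-> (~~~(A -> A) -> ~(~C | A)) = 0 <-> 5 = 0
This gives 0 ≠ 5.

No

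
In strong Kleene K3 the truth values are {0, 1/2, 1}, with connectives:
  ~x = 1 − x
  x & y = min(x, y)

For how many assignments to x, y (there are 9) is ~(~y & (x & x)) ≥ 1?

5

x = 0, y = 0 ↦ 1  ≥
x = 0, y = 1/2 ↦ 1  ≥
x = 0, y = 1 ↦ 1  ≥
x = 1/2, y = 0 ↦ 1/2  <
x = 1/2, y = 1/2 ↦ 1/2  <
x = 1/2, y = 1 ↦ 1  ≥
x = 1, y = 0 ↦ 0  <
x = 1, y = 1/2 ↦ 1/2  <
x = 1, y = 1 ↦ 1  ≥
So 5 of the 9 assignments meet the threshold.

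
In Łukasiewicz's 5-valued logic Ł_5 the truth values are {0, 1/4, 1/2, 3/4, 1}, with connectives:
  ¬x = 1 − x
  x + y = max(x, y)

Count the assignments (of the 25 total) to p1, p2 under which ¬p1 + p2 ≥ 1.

value 1: 9 assignments (counts)
value 3/4: 7 assignments
value 1/2: 5 assignments
value 1/4: 3 assignments
value 0: 1 assignment
So 9 of the 25 assignments meet the threshold.

9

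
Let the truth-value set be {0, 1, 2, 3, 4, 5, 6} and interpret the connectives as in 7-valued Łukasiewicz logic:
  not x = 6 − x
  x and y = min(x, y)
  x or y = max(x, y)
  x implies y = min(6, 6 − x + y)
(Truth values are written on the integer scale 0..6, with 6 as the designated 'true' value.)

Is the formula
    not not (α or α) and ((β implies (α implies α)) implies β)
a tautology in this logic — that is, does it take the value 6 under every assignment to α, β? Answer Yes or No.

No

Counterexample: take α = 0, β = 0.
α or α = 0 or 0 = 0
not (α or α) = not 0 = 6
not not (α or α) = not 6 = 0
α implies α = 0 implies 0 = 6
β implies (α implies α) = 0 implies 6 = 6
(β implies (α implies α)) implies β = 6 implies 0 = 0
not not (α or α) and ((β implies (α implies α)) implies β) = 0 and 0 = 0
This gives 0 ≠ 6.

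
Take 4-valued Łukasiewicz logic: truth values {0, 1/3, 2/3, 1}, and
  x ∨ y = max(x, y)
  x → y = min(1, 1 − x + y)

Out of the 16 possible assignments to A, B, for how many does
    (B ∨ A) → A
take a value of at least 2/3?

13

A = 0, B = 0 ↦ 1  ≥
A = 0, B = 1/3 ↦ 2/3  ≥
A = 0, B = 2/3 ↦ 1/3  <
A = 0, B = 1 ↦ 0  <
A = 1/3, B = 0 ↦ 1  ≥
A = 1/3, B = 1/3 ↦ 1  ≥
A = 1/3, B = 2/3 ↦ 2/3  ≥
A = 1/3, B = 1 ↦ 1/3  <
A = 2/3, B = 0 ↦ 1  ≥
A = 2/3, B = 1/3 ↦ 1  ≥
A = 2/3, B = 2/3 ↦ 1  ≥
A = 2/3, B = 1 ↦ 2/3  ≥
A = 1, B = 0 ↦ 1  ≥
A = 1, B = 1/3 ↦ 1  ≥
A = 1, B = 2/3 ↦ 1  ≥
A = 1, B = 1 ↦ 1  ≥
So 13 of the 16 assignments meet the threshold.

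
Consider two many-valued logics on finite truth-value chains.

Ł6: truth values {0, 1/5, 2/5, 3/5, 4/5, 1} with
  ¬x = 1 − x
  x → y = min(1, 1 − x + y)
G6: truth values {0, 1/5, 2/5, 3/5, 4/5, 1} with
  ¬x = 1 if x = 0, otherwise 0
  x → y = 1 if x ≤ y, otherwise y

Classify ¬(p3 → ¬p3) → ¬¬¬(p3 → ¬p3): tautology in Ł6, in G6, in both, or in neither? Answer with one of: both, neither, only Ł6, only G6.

both

In Ł6: every assignment gives 1 — tautology.
In G6: every assignment gives 1 — tautology.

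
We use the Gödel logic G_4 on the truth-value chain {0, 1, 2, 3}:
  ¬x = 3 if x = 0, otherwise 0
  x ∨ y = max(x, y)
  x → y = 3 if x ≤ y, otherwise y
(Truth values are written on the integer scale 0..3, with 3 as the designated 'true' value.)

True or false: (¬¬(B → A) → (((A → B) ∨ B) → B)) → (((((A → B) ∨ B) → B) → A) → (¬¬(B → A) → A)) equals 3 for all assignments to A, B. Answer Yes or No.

Yes

A = 0, B = 0 ↦ 3
A = 0, B = 1 ↦ 3
A = 0, B = 2 ↦ 3
A = 0, B = 3 ↦ 3
A = 1, B = 0 ↦ 3
A = 1, B = 1 ↦ 3
A = 1, B = 2 ↦ 3
A = 1, B = 3 ↦ 3
A = 2, B = 0 ↦ 3
A = 2, B = 1 ↦ 3
A = 2, B = 2 ↦ 3
A = 2, B = 3 ↦ 3
A = 3, B = 0 ↦ 3
A = 3, B = 1 ↦ 3
A = 3, B = 2 ↦ 3
A = 3, B = 3 ↦ 3
Every assignment gives a value ≥ 3.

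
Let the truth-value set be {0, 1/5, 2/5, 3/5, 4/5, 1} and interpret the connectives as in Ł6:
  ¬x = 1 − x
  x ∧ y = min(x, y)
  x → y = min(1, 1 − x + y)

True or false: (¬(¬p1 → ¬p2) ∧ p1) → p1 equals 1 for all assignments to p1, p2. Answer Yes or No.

At p1 = 1/5, p2 = 4/5, for instance:
¬p1 = ¬1/5 = 4/5
¬p2 = ¬4/5 = 1/5
¬p1 → ¬p2 = 4/5 → 1/5 = 2/5
¬(¬p1 → ¬p2) = ¬2/5 = 3/5
¬(¬p1 → ¬p2) ∧ p1 = 3/5 ∧ 1/5 = 1/5
(¬(¬p1 → ¬p2) ∧ p1) → p1 = 1/5 → 1/5 = 1
and checking the remaining 35 assignments likewise gives ≥ 1 in every case.

Yes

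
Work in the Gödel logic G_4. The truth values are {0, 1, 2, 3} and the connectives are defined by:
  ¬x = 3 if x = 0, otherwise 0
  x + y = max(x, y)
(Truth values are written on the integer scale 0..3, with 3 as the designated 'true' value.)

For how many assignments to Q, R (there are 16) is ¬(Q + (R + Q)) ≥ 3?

Q = 0, R = 0 ↦ 3  ≥
Q = 0, R = 1 ↦ 0  <
Q = 0, R = 2 ↦ 0  <
Q = 0, R = 3 ↦ 0  <
Q = 1, R = 0 ↦ 0  <
Q = 1, R = 1 ↦ 0  <
Q = 1, R = 2 ↦ 0  <
Q = 1, R = 3 ↦ 0  <
Q = 2, R = 0 ↦ 0  <
Q = 2, R = 1 ↦ 0  <
Q = 2, R = 2 ↦ 0  <
Q = 2, R = 3 ↦ 0  <
Q = 3, R = 0 ↦ 0  <
Q = 3, R = 1 ↦ 0  <
Q = 3, R = 2 ↦ 0  <
Q = 3, R = 3 ↦ 0  <
So 1 of the 16 assignments meets the threshold.

1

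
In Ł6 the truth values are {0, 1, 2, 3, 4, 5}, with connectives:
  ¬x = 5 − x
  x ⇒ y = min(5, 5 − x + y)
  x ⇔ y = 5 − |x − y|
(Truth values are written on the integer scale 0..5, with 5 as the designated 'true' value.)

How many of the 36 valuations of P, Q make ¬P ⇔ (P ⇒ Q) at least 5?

11

value 5: 11 assignments (counts)
value 4: 9 assignments
value 3: 7 assignments
value 2: 5 assignments
value 1: 3 assignments
value 0: 1 assignment
So 11 of the 36 assignments meet the threshold.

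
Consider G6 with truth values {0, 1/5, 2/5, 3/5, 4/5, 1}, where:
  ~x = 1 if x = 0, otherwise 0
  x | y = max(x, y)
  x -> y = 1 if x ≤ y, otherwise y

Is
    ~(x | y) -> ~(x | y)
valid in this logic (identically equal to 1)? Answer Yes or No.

At x = 1, y = 4/5, for instance:
x | y = 1 | 4/5 = 1
~(x | y) = ~1 = 0
~(x | y) -> ~(x | y) = 0 -> 0 = 1
and checking the remaining 35 assignments likewise gives ≥ 1 in every case.

Yes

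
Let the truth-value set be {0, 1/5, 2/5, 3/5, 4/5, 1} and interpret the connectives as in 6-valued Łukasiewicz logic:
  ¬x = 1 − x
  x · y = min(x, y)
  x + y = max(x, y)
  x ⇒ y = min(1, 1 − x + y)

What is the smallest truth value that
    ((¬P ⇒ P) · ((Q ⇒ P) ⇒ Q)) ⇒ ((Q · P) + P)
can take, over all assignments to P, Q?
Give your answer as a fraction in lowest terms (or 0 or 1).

Take P = 2/5, Q = 3/5:
¬P = ¬2/5 = 3/5
¬P ⇒ P = 3/5 ⇒ 2/5 = 4/5
Q ⇒ P = 3/5 ⇒ 2/5 = 4/5
(Q ⇒ P) ⇒ Q = 4/5 ⇒ 3/5 = 4/5
(¬P ⇒ P) · ((Q ⇒ P) ⇒ Q) = 4/5 · 4/5 = 4/5
Q · P = 3/5 · 2/5 = 2/5
(Q · P) + P = 2/5 + 2/5 = 2/5
((¬P ⇒ P) · ((Q ⇒ P) ⇒ Q)) ⇒ ((Q · P) + P) = 4/5 ⇒ 2/5 = 3/5
No assignment yields a value below 3/5, so this is the minimum.

3/5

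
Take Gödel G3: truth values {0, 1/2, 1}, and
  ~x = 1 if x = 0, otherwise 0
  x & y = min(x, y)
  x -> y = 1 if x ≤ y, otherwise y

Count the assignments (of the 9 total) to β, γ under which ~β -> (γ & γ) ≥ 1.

7

β = 0, γ = 0 ↦ 0  <
β = 0, γ = 1/2 ↦ 1/2  <
β = 0, γ = 1 ↦ 1  ≥
β = 1/2, γ = 0 ↦ 1  ≥
β = 1/2, γ = 1/2 ↦ 1  ≥
β = 1/2, γ = 1 ↦ 1  ≥
β = 1, γ = 0 ↦ 1  ≥
β = 1, γ = 1/2 ↦ 1  ≥
β = 1, γ = 1 ↦ 1  ≥
So 7 of the 9 assignments meet the threshold.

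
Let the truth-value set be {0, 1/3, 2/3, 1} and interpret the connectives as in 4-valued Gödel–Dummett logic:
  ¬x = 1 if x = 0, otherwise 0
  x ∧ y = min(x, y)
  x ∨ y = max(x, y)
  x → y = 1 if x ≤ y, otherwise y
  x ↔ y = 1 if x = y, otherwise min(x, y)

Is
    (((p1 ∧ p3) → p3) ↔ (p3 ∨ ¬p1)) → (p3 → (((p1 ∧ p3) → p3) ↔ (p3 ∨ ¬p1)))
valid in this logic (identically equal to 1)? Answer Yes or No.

p1 = 0, p3 = 0 ↦ 1
p1 = 0, p3 = 1/3 ↦ 1
p1 = 0, p3 = 2/3 ↦ 1
p1 = 0, p3 = 1 ↦ 1
p1 = 1/3, p3 = 0 ↦ 1
p1 = 1/3, p3 = 1/3 ↦ 1
p1 = 1/3, p3 = 2/3 ↦ 1
p1 = 1/3, p3 = 1 ↦ 1
p1 = 2/3, p3 = 0 ↦ 1
p1 = 2/3, p3 = 1/3 ↦ 1
p1 = 2/3, p3 = 2/3 ↦ 1
p1 = 2/3, p3 = 1 ↦ 1
p1 = 1, p3 = 0 ↦ 1
p1 = 1, p3 = 1/3 ↦ 1
p1 = 1, p3 = 2/3 ↦ 1
p1 = 1, p3 = 1 ↦ 1
Every assignment gives a value ≥ 1.

Yes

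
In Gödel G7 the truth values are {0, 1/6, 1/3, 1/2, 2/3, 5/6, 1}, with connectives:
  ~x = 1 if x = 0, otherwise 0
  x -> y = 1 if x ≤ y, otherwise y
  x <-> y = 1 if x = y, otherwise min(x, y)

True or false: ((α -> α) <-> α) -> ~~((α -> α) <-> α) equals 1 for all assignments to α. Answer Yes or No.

α = 0 ↦ 1
α = 1/6 ↦ 1
α = 1/3 ↦ 1
α = 1/2 ↦ 1
α = 2/3 ↦ 1
α = 5/6 ↦ 1
α = 1 ↦ 1
Every assignment gives a value ≥ 1.

Yes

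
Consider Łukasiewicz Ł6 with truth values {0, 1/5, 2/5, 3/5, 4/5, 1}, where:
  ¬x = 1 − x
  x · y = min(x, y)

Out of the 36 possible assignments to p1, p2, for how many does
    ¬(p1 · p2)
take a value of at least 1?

value 1: 11 assignments (counts)
value 4/5: 9 assignments
value 3/5: 7 assignments
value 2/5: 5 assignments
value 1/5: 3 assignments
value 0: 1 assignment
So 11 of the 36 assignments meet the threshold.

11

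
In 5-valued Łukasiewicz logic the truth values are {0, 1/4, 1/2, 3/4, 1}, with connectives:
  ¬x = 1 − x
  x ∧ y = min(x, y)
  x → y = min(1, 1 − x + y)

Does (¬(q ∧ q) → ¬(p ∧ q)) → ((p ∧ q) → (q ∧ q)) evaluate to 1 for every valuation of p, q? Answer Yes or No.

Yes

At p = 1/4, q = 1, for instance:
q ∧ q = 1 ∧ 1 = 1
¬(q ∧ q) = ¬1 = 0
p ∧ q = 1/4 ∧ 1 = 1/4
¬(p ∧ q) = ¬1/4 = 3/4
¬(q ∧ q) → ¬(p ∧ q) = 0 → 3/4 = 1
(p ∧ q) → (q ∧ q) = 1/4 → 1 = 1
(¬(q ∧ q) → ¬(p ∧ q)) → ((p ∧ q) → (q ∧ q)) = 1 → 1 = 1
and checking the remaining 24 assignments likewise gives ≥ 1 in every case.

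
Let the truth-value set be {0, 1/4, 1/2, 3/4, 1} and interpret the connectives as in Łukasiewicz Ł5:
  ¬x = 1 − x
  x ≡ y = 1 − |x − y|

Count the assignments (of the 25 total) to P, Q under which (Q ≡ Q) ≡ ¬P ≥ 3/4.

10

value 1: 5 assignments (counts)
value 3/4: 5 assignments (counts)
value 1/2: 5 assignments
value 1/4: 5 assignments
value 0: 5 assignments
So 10 of the 25 assignments meet the threshold.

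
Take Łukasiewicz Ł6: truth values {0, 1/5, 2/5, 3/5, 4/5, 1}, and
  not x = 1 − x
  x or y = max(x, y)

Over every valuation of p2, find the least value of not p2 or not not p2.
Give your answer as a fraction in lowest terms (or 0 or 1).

3/5

Take p2 = 2/5:
not p2 = not 2/5 = 3/5
not p2 = not 2/5 = 3/5
not not p2 = not 3/5 = 2/5
not p2 or not not p2 = 3/5 or 2/5 = 3/5
No assignment yields a value below 3/5, so this is the minimum.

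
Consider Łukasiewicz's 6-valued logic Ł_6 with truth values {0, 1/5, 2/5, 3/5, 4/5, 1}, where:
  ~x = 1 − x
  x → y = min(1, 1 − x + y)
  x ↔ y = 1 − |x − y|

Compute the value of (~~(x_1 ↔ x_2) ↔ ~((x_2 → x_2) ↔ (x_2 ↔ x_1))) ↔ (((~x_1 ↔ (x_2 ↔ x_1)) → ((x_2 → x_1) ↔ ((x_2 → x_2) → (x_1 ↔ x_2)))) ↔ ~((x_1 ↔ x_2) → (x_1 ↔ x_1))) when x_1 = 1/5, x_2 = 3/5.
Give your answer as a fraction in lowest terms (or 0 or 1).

x_1 ↔ x_2 = 1/5 ↔ 3/5 = 3/5
~(x_1 ↔ x_2) = ~3/5 = 2/5
~~(x_1 ↔ x_2) = ~2/5 = 3/5
x_2 → x_2 = 3/5 → 3/5 = 1
x_2 ↔ x_1 = 3/5 ↔ 1/5 = 3/5
(x_2 → x_2) ↔ (x_2 ↔ x_1) = 1 ↔ 3/5 = 3/5
~((x_2 → x_2) ↔ (x_2 ↔ x_1)) = ~3/5 = 2/5
~~(x_1 ↔ x_2) ↔ ~((x_2 → x_2) ↔ (x_2 ↔ x_1)) = 3/5 ↔ 2/5 = 4/5
~x_1 = ~1/5 = 4/5
x_2 ↔ x_1 = 3/5 ↔ 1/5 = 3/5
~x_1 ↔ (x_2 ↔ x_1) = 4/5 ↔ 3/5 = 4/5
x_2 → x_1 = 3/5 → 1/5 = 3/5
x_2 → x_2 = 3/5 → 3/5 = 1
x_1 ↔ x_2 = 1/5 ↔ 3/5 = 3/5
(x_2 → x_2) → (x_1 ↔ x_2) = 1 → 3/5 = 3/5
(x_2 → x_1) ↔ ((x_2 → x_2) → (x_1 ↔ x_2)) = 3/5 ↔ 3/5 = 1
(~x_1 ↔ (x_2 ↔ x_1)) → ((x_2 → x_1) ↔ ((x_2 → x_2) → (x_1 ↔ x_2))) = 4/5 → 1 = 1
x_1 ↔ x_2 = 1/5 ↔ 3/5 = 3/5
x_1 ↔ x_1 = 1/5 ↔ 1/5 = 1
(x_1 ↔ x_2) → (x_1 ↔ x_1) = 3/5 → 1 = 1
~((x_1 ↔ x_2) → (x_1 ↔ x_1)) = ~1 = 0
((~x_1 ↔ (x_2 ↔ x_1)) → ((x_2 → x_1) ↔ ((x_2 → x_2) → (x_1 ↔ x_2)))) ↔ ~((x_1 ↔ x_2) → (x_1 ↔ x_1)) = 1 ↔ 0 = 0
(~~(x_1 ↔ x_2) ↔ ~((x_2 → x_2) ↔ (x_2 ↔ x_1))) ↔ (((~x_1 ↔ (x_2 ↔ x_1)) → ((x_2 → x_1) ↔ ((x_2 → x_2) → (x_1 ↔ x_2)))) ↔ ~((x_1 ↔ x_2) → (x_1 ↔ x_1))) = 4/5 ↔ 0 = 1/5

1/5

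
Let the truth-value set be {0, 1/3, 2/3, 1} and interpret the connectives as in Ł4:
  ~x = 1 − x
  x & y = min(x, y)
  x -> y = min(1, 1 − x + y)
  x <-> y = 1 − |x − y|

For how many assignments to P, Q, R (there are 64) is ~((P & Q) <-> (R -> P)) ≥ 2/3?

value 1: 13 assignments (counts)
value 2/3: 19 assignments (counts)
value 1/3: 19 assignments
value 0: 13 assignments
So 32 of the 64 assignments meet the threshold.

32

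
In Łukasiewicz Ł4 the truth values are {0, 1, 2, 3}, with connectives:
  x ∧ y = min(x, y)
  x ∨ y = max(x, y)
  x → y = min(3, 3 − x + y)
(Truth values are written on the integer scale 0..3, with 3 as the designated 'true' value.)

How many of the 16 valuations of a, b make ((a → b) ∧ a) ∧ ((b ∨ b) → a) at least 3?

1

a = 0, b = 0 ↦ 0  <
a = 0, b = 1 ↦ 0  <
a = 0, b = 2 ↦ 0  <
a = 0, b = 3 ↦ 0  <
a = 1, b = 0 ↦ 1  <
a = 1, b = 1 ↦ 1  <
a = 1, b = 2 ↦ 1  <
a = 1, b = 3 ↦ 1  <
a = 2, b = 0 ↦ 1  <
a = 2, b = 1 ↦ 2  <
a = 2, b = 2 ↦ 2  <
a = 2, b = 3 ↦ 2  <
a = 3, b = 0 ↦ 0  <
a = 3, b = 1 ↦ 1  <
a = 3, b = 2 ↦ 2  <
a = 3, b = 3 ↦ 3  ≥
So 1 of the 16 assignments meets the threshold.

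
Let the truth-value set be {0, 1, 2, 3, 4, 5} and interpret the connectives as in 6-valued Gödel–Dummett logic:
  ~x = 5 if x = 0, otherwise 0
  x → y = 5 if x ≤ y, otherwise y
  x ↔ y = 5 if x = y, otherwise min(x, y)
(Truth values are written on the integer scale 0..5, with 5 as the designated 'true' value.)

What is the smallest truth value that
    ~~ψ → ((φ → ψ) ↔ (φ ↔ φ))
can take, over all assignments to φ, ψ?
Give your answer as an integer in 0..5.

Take φ = 2, ψ = 1:
~ψ = ~1 = 0
~~ψ = ~0 = 5
φ → ψ = 2 → 1 = 1
φ ↔ φ = 2 ↔ 2 = 5
(φ → ψ) ↔ (φ ↔ φ) = 1 ↔ 5 = 1
~~ψ → ((φ → ψ) ↔ (φ ↔ φ)) = 5 → 1 = 1
No assignment yields a value below 1, so this is the minimum.

1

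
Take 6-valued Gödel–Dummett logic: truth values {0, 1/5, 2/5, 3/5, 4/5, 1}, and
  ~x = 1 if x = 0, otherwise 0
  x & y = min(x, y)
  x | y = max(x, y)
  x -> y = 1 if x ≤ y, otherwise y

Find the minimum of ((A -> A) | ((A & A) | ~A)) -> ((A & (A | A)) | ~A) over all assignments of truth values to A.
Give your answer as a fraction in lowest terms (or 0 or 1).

1/5

Take A = 1/5:
A -> A = 1/5 -> 1/5 = 1
A & A = 1/5 & 1/5 = 1/5
~A = ~1/5 = 0
(A & A) | ~A = 1/5 | 0 = 1/5
(A -> A) | ((A & A) | ~A) = 1 | 1/5 = 1
A | A = 1/5 | 1/5 = 1/5
A & (A | A) = 1/5 & 1/5 = 1/5
~A = ~1/5 = 0
(A & (A | A)) | ~A = 1/5 | 0 = 1/5
((A -> A) | ((A & A) | ~A)) -> ((A & (A | A)) | ~A) = 1 -> 1/5 = 1/5
No assignment yields a value below 1/5, so this is the minimum.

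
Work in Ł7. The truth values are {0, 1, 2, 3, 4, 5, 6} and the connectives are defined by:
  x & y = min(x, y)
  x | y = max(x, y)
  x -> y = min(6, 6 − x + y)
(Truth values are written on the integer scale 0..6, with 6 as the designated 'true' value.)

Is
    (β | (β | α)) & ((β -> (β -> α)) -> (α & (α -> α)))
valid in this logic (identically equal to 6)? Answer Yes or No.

No

Counterexample: take α = 0, β = 0.
β | α = 0 | 0 = 0
β | (β | α) = 0 | 0 = 0
β -> α = 0 -> 0 = 6
β -> (β -> α) = 0 -> 6 = 6
α -> α = 0 -> 0 = 6
α & (α -> α) = 0 & 6 = 0
(β -> (β -> α)) -> (α & (α -> α)) = 6 -> 0 = 0
(β | (β | α)) & ((β -> (β -> α)) -> (α & (α -> α))) = 0 & 0 = 0
This gives 0 ≠ 6.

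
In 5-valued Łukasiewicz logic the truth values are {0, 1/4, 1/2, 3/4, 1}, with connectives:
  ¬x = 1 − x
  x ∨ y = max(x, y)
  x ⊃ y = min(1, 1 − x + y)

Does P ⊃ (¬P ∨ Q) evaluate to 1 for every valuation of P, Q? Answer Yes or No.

No

Counterexample: take P = 3/4, Q = 0.
¬P = ¬3/4 = 1/4
¬P ∨ Q = 1/4 ∨ 0 = 1/4
P ⊃ (¬P ∨ Q) = 3/4 ⊃ 1/4 = 1/2
This gives 1/2 ≠ 1.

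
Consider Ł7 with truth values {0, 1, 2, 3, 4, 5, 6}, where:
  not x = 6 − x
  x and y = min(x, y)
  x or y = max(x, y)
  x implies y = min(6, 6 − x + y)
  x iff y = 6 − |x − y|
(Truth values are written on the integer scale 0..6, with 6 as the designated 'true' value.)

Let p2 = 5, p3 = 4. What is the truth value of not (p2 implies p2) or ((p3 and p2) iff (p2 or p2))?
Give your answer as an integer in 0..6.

5

p2 implies p2 = 5 implies 5 = 6
not (p2 implies p2) = not 6 = 0
p3 and p2 = 4 and 5 = 4
p2 or p2 = 5 or 5 = 5
(p3 and p2) iff (p2 or p2) = 4 iff 5 = 5
not (p2 implies p2) or ((p3 and p2) iff (p2 or p2)) = 0 or 5 = 5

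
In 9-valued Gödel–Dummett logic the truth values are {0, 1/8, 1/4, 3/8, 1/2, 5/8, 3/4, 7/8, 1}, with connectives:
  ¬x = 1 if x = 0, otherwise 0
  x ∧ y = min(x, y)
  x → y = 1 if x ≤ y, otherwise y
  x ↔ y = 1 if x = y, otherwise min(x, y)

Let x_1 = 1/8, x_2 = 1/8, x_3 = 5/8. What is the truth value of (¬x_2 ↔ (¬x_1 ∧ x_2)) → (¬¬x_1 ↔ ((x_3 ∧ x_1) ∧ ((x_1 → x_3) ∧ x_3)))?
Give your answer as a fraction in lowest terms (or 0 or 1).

¬x_2 = ¬1/8 = 0
¬x_1 = ¬1/8 = 0
¬x_1 ∧ x_2 = 0 ∧ 1/8 = 0
¬x_2 ↔ (¬x_1 ∧ x_2) = 0 ↔ 0 = 1
¬x_1 = ¬1/8 = 0
¬¬x_1 = ¬0 = 1
x_3 ∧ x_1 = 5/8 ∧ 1/8 = 1/8
x_1 → x_3 = 1/8 → 5/8 = 1
(x_1 → x_3) ∧ x_3 = 1 ∧ 5/8 = 5/8
(x_3 ∧ x_1) ∧ ((x_1 → x_3) ∧ x_3) = 1/8 ∧ 5/8 = 1/8
¬¬x_1 ↔ ((x_3 ∧ x_1) ∧ ((x_1 → x_3) ∧ x_3)) = 1 ↔ 1/8 = 1/8
(¬x_2 ↔ (¬x_1 ∧ x_2)) → (¬¬x_1 ↔ ((x_3 ∧ x_1) ∧ ((x_1 → x_3) ∧ x_3))) = 1 → 1/8 = 1/8

1/8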